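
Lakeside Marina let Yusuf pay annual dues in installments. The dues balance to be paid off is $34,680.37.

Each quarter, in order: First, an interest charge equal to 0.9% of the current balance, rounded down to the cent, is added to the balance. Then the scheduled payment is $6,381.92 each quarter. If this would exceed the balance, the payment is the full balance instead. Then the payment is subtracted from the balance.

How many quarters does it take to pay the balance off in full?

Quarter 1: $34,680.37 +$312.12 interest = $34,992.49; pay $6,381.92 → $28,610.57
Quarter 2: $28,610.57 +$257.49 interest = $28,868.06; pay $6,381.92 → $22,486.14
Quarter 3: $22,486.14 +$202.37 interest = $22,688.51; pay $6,381.92 → $16,306.59
Quarter 4: $16,306.59 +$146.75 interest = $16,453.34; pay $6,381.92 → $10,071.42
Quarter 5: $10,071.42 +$90.64 interest = $10,162.06; pay $6,381.92 → $3,780.14
Quarter 6: $3,780.14 +$34.02 interest = $3,814.16; pay $3,814.16 → $0.00
Balance reaches $0.00 in quarter 6.

6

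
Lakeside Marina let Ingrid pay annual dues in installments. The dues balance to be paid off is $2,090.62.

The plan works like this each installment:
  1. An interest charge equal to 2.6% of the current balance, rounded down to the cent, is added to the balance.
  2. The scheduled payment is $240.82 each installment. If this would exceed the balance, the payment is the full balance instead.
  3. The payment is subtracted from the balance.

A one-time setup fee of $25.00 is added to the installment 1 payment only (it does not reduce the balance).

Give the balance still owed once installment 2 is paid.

Installment 1: opening $2,090.62; interest $54.35 → $2,144.97; payment $240.82 (+ $25.00 fee); balance $1,904.15
Installment 2: opening $1,904.15; interest $49.50 → $1,953.65; payment $240.82; balance $1,712.83

$1,712.83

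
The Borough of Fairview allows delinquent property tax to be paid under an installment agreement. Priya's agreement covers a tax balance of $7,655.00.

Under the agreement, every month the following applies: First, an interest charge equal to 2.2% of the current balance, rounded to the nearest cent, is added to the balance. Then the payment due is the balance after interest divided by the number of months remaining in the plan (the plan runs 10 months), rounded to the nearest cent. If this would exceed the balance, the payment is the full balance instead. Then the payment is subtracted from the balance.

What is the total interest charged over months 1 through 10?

# | Opening | Interest | Payment | End bal
1 | $7,655.00 | $168.41 | $782.34 | $7,041.07
2 | $7,041.07 | $154.90 | $799.55 | $6,396.42
3 | $6,396.42 | $140.72 | $817.14 | $5,720.00
4 | $5,720.00 | $125.84 | $835.12 | $5,010.72
5 | $5,010.72 | $110.24 | $853.49 | $4,267.47
6 | $4,267.47 | $93.88 | $872.27 | $3,489.08
7 | $3,489.08 | $76.76 | $891.46 | $2,674.38
8 | $2,674.38 | $58.84 | $911.07 | $1,822.15
9 | $1,822.15 | $40.09 | $931.12 | $931.12
10 | $931.12 | $20.48 | $951.60 | $0.00
Total interest: $168.41 + $154.90 + $140.72 + $125.84 + $110.24 + $93.88 + $76.76 + $58.84 + $40.09 + $20.48 = $990.16

$990.16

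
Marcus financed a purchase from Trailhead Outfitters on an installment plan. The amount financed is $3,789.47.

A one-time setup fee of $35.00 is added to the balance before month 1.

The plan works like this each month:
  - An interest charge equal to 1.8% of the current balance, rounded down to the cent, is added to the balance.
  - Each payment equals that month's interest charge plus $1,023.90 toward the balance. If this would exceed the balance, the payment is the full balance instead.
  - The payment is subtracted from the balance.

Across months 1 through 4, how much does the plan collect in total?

Month 1: $3,824.47 +$68.84 interest = $3,893.31; pay $1,092.74 → $2,800.57
Month 2: $2,800.57 +$50.41 interest = $2,850.98; pay $1,074.31 → $1,776.67
Month 3: $1,776.67 +$31.98 interest = $1,808.65; pay $1,055.88 → $752.77
Month 4: $752.77 +$13.54 interest = $766.31; pay $766.31 → $0.00
Total paid: $3,989.24

$3,989.24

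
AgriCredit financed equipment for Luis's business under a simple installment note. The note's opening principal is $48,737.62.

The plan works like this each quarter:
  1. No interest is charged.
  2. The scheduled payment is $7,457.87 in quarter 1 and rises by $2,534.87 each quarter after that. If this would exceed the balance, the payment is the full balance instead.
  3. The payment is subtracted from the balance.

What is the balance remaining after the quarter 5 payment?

$0.00

Quarter 1: opening $48,737.62; payment $7,457.87; balance $41,279.75
Quarter 2: opening $41,279.75; payment $9,992.74; balance $31,287.01
Quarter 3: opening $31,287.01; payment $12,527.61; balance $18,759.40
Quarter 4: opening $18,759.40; payment $15,062.48; balance $3,696.92
Quarter 5: opening $3,696.92; payment $3,696.92; balance $0.00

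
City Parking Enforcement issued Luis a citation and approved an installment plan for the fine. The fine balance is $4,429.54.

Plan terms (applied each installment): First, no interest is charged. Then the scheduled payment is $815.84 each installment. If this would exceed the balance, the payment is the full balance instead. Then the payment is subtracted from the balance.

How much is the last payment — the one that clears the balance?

# | Opening | Payment | End bal
1 | $4,429.54 | $815.84 | $3,613.70
2 | $3,613.70 | $815.84 | $2,797.86
3 | $2,797.86 | $815.84 | $1,982.02
4 | $1,982.02 | $815.84 | $1,166.18
5 | $1,166.18 | $815.84 | $350.34
6 | $350.34 | $350.34 | $0.00

$350.34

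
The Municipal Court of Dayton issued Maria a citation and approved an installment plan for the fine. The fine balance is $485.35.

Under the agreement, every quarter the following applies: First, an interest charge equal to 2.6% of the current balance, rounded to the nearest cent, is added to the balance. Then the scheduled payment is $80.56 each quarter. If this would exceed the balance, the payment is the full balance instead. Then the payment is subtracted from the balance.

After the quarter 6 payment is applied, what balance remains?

Quarter 1: opening $485.35; interest $12.62 → $497.97; payment $80.56; balance $417.41
Quarter 2: opening $417.41; interest $10.85 → $428.26; payment $80.56; balance $347.70
Quarter 3: opening $347.70; interest $9.04 → $356.74; payment $80.56; balance $276.18
Quarter 4: opening $276.18; interest $7.18 → $283.36; payment $80.56; balance $202.80
Quarter 5: opening $202.80; interest $5.27 → $208.07; payment $80.56; balance $127.51
Quarter 6: opening $127.51; interest $3.32 → $130.83; payment $80.56; balance $50.27

$50.27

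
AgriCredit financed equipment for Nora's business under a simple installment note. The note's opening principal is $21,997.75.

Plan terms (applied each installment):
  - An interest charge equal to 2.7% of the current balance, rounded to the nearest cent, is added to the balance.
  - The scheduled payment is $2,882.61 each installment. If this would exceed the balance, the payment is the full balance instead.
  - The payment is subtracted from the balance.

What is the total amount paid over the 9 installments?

Installment 1: opening $21,997.75; interest $593.94 → $22,591.69; payment $2,882.61; balance $19,709.08
Installment 2: opening $19,709.08; interest $532.15 → $20,241.23; payment $2,882.61; balance $17,358.62
Installment 3: opening $17,358.62; interest $468.68 → $17,827.30; payment $2,882.61; balance $14,944.69
Installment 4: opening $14,944.69; interest $403.51 → $15,348.20; payment $2,882.61; balance $12,465.59
Installment 5: opening $12,465.59; interest $336.57 → $12,802.16; payment $2,882.61; balance $9,919.55
Installment 6: opening $9,919.55; interest $267.83 → $10,187.38; payment $2,882.61; balance $7,304.77
Installment 7: opening $7,304.77; interest $197.23 → $7,502.00; payment $2,882.61; balance $4,619.39
Installment 8: opening $4,619.39; interest $124.72 → $4,744.11; payment $2,882.61; balance $1,861.50
Installment 9: opening $1,861.50; interest $50.26 → $1,911.76; payment $1,911.76; balance $0.00
Total paid: $24,972.64

$24,972.64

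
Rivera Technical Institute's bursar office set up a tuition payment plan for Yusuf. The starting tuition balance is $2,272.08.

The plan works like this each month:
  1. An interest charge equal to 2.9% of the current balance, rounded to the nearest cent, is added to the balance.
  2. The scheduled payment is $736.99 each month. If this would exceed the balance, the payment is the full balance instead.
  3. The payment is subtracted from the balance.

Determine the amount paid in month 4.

$205.63

Month 1: opening $2,272.08; interest $65.89 → $2,337.97; payment $736.99; balance $1,600.98
Month 2: opening $1,600.98; interest $46.43 → $1,647.41; payment $736.99; balance $910.42
Month 3: opening $910.42; interest $26.40 → $936.82; payment $736.99; balance $199.83
Month 4: opening $199.83; interest $5.80 → $205.63; payment $205.63; balance $0.00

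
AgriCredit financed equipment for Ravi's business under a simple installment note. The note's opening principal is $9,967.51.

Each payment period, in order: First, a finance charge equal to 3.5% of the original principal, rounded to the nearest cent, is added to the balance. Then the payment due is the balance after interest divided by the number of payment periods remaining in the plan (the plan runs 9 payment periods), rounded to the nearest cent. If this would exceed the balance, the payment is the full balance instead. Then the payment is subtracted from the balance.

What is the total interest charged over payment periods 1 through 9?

$3,139.74

Payment period 1: $9,967.51 +$348.86 interest = $10,316.37; pay $1,146.26 → $9,170.11
Payment period 2: $9,170.11 +$348.86 interest = $9,518.97; pay $1,189.87 → $8,329.10
Payment period 3: $8,329.10 +$348.86 interest = $8,677.96; pay $1,239.71 → $7,438.25
Payment period 4: $7,438.25 +$348.86 interest = $7,787.11; pay $1,297.85 → $6,489.26
Payment period 5: $6,489.26 +$348.86 interest = $6,838.12; pay $1,367.62 → $5,470.50
Payment period 6: $5,470.50 +$348.86 interest = $5,819.36; pay $1,454.84 → $4,364.52
Payment period 7: $4,364.52 +$348.86 interest = $4,713.38; pay $1,571.13 → $3,142.25
Payment period 8: $3,142.25 +$348.86 interest = $3,491.11; pay $1,745.56 → $1,745.55
Payment period 9: $1,745.55 +$348.86 interest = $2,094.41; pay $2,094.41 → $0.00
Total interest: $348.86 + $348.86 + $348.86 + $348.86 + $348.86 + $348.86 + $348.86 + $348.86 + $348.86 = $3,139.74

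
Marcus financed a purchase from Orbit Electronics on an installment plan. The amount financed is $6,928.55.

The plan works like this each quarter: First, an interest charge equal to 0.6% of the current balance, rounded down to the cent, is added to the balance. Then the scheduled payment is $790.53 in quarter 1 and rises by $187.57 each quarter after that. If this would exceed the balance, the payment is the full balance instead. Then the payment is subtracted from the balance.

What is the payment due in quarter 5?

$1,540.81

# | Opening | Interest | Payment | End bal
1 | $6,928.55 | $41.57 | $790.53 | $6,179.59
2 | $6,179.59 | $37.07 | $978.10 | $5,238.56
3 | $5,238.56 | $31.43 | $1,165.67 | $4,104.32
4 | $4,104.32 | $24.62 | $1,353.24 | $2,775.70
5 | $2,775.70 | $16.65 | $1,540.81 | $1,251.54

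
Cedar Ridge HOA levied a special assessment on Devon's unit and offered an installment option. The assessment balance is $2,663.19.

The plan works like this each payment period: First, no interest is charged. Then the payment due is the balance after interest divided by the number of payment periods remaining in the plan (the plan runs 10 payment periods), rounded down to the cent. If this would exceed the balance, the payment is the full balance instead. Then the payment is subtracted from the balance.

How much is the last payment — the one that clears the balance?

$266.32

Payment period 1: $2,663.19 − $266.31 → $2,396.88
Payment period 2: $2,396.88 − $266.32 → $2,130.56
Payment period 3: $2,130.56 − $266.32 → $1,864.24
Payment period 4: $1,864.24 − $266.32 → $1,597.92
Payment period 5: $1,597.92 − $266.32 → $1,331.60
Payment period 6: $1,331.60 − $266.32 → $1,065.28
Payment period 7: $1,065.28 − $266.32 → $798.96
Payment period 8: $798.96 − $266.32 → $532.64
Payment period 9: $532.64 − $266.32 → $266.32
Payment period 10: $266.32 − $266.32 → $0.00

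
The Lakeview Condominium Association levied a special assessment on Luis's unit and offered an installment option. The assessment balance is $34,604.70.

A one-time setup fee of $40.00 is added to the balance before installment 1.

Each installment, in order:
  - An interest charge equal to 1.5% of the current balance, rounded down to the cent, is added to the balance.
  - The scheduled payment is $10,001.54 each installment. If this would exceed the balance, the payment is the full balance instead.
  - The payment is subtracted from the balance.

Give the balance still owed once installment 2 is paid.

Installment 1: opening $34,644.70; interest $519.67 → $35,164.37; payment $10,001.54; balance $25,162.83
Installment 2: opening $25,162.83; interest $377.44 → $25,540.27; payment $10,001.54; balance $15,538.73

$15,538.73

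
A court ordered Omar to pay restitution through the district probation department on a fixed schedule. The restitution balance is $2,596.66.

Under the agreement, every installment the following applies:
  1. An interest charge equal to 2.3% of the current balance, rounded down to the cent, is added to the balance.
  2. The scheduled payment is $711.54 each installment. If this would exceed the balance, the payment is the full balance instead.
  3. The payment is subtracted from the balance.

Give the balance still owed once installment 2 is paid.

$1,278.03

Installment 1: opening $2,596.66; interest $59.72 → $2,656.38; payment $711.54; balance $1,944.84
Installment 2: opening $1,944.84; interest $44.73 → $1,989.57; payment $711.54; balance $1,278.03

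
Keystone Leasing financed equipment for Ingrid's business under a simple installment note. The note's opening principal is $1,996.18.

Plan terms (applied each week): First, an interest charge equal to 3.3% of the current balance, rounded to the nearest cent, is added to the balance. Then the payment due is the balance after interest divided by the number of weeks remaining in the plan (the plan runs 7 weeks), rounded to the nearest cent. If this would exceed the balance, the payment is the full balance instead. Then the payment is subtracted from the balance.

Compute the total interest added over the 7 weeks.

$281.62

# | Opening | Interest | Payment | End bal
1 | $1,996.18 | $65.87 | $294.58 | $1,767.47
2 | $1,767.47 | $58.33 | $304.30 | $1,521.50
3 | $1,521.50 | $50.21 | $314.34 | $1,257.37
4 | $1,257.37 | $41.49 | $324.72 | $974.14
5 | $974.14 | $32.15 | $335.43 | $670.86
6 | $670.86 | $22.14 | $346.50 | $346.50
7 | $346.50 | $11.43 | $357.93 | $0.00
Total interest: $65.87 + $58.33 + $50.21 + $41.49 + $32.15 + $22.14 + $11.43 = $281.62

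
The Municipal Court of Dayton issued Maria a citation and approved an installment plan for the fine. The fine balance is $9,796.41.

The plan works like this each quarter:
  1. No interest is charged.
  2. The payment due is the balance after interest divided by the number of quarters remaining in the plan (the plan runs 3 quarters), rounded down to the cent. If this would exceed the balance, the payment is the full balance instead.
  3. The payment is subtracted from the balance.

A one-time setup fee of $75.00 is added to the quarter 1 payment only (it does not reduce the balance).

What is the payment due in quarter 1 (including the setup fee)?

$3,340.47

Quarter 1: $9,796.41 − $3,265.47 (+ $75.00 fee) → $6,530.94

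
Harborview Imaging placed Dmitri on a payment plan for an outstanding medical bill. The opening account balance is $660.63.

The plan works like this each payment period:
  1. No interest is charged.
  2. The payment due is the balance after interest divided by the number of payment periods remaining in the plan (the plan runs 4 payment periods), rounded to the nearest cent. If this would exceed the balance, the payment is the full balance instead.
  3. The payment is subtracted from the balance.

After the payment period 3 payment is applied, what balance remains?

$165.15

Payment period 1: opening $660.63; payment $165.16; balance $495.47
Payment period 2: opening $495.47; payment $165.16; balance $330.31
Payment period 3: opening $330.31; payment $165.16; balance $165.15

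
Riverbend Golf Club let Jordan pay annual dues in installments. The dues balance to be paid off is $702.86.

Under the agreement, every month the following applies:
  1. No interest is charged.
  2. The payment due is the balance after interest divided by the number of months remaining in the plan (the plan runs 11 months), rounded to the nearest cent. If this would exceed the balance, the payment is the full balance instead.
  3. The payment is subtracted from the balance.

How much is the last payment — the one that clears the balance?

Month 1: opening $702.86; payment $63.90; balance $638.96
Month 2: opening $638.96; payment $63.90; balance $575.06
Month 3: opening $575.06; payment $63.90; balance $511.16
Month 4: opening $511.16; payment $63.90; balance $447.26
Month 5: opening $447.26; payment $63.89; balance $383.37
Month 6: opening $383.37; payment $63.90; balance $319.47
Month 7: opening $319.47; payment $63.89; balance $255.58
Month 8: opening $255.58; payment $63.90; balance $191.68
Month 9: opening $191.68; payment $63.89; balance $127.79
Month 10: opening $127.79; payment $63.90; balance $63.89
Month 11: opening $63.89; payment $63.89; balance $0.00

$63.89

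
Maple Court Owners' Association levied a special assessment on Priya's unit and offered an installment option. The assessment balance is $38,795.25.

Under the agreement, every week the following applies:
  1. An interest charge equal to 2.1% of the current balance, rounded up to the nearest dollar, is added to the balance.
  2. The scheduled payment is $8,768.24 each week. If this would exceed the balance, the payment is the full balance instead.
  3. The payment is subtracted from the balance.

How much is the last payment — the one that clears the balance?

$6,093.29

Week 1: opening $38,795.25; interest $815.00 → $39,610.25; payment $8,768.24; balance $30,842.01
Week 2: opening $30,842.01; interest $648.00 → $31,490.01; payment $8,768.24; balance $22,721.77
Week 3: opening $22,721.77; interest $478.00 → $23,199.77; payment $8,768.24; balance $14,431.53
Week 4: opening $14,431.53; interest $304.00 → $14,735.53; payment $8,768.24; balance $5,967.29
Week 5: opening $5,967.29; interest $126.00 → $6,093.29; payment $6,093.29; balance $0.00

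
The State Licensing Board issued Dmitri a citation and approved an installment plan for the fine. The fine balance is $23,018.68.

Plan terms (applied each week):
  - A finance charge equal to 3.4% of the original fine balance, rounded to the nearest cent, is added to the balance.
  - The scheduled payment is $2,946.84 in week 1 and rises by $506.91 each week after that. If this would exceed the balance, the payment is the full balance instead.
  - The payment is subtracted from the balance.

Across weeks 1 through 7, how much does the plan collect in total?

Week 1: $23,018.68 +$782.64 interest = $23,801.32; pay $2,946.84 → $20,854.48
Week 2: $20,854.48 +$782.64 interest = $21,637.12; pay $3,453.75 → $18,183.37
Week 3: $18,183.37 +$782.64 interest = $18,966.01; pay $3,960.66 → $15,005.35
Week 4: $15,005.35 +$782.64 interest = $15,787.99; pay $4,467.57 → $11,320.42
Week 5: $11,320.42 +$782.64 interest = $12,103.06; pay $4,974.48 → $7,128.58
Week 6: $7,128.58 +$782.64 interest = $7,911.22; pay $5,481.39 → $2,429.83
Week 7: $2,429.83 +$782.64 interest = $3,212.47; pay $3,212.47 → $0.00
Total paid: $28,497.16

$28,497.16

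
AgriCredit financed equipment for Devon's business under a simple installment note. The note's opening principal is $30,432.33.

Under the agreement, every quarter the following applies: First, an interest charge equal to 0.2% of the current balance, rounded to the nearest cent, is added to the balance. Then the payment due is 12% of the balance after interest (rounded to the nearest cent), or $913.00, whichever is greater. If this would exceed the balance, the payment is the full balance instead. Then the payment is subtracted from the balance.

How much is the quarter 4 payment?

$2,508.62

Quarter 1: $30,432.33 +$60.86 interest = $30,493.19; pay $3,659.18 → $26,834.01
Quarter 2: $26,834.01 +$53.67 interest = $26,887.68; pay $3,226.52 → $23,661.16
Quarter 3: $23,661.16 +$47.32 interest = $23,708.48; pay $2,845.02 → $20,863.46
Quarter 4: $20,863.46 +$41.73 interest = $20,905.19; pay $2,508.62 → $18,396.57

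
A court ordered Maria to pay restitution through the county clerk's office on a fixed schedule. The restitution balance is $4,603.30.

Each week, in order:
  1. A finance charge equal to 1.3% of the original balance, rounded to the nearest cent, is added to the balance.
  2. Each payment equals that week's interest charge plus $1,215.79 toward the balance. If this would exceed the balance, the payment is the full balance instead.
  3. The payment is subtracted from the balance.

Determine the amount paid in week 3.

$1,275.63

# | Opening | Interest | Payment | End bal
1 | $4,603.30 | $59.84 | $1,275.63 | $3,387.51
2 | $3,387.51 | $59.84 | $1,275.63 | $2,171.72
3 | $2,171.72 | $59.84 | $1,275.63 | $955.93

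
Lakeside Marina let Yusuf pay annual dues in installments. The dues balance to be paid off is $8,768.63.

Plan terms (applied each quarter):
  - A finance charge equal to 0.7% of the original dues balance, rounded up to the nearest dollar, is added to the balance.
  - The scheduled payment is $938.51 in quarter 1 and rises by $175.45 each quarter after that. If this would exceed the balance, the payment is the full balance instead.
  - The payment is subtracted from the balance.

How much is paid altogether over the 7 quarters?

$9,202.63

Quarter 1: $8,768.63 +$62.00 interest = $8,830.63; pay $938.51 → $7,892.12
Quarter 2: $7,892.12 +$62.00 interest = $7,954.12; pay $1,113.96 → $6,840.16
Quarter 3: $6,840.16 +$62.00 interest = $6,902.16; pay $1,289.41 → $5,612.75
Quarter 4: $5,612.75 +$62.00 interest = $5,674.75; pay $1,464.86 → $4,209.89
Quarter 5: $4,209.89 +$62.00 interest = $4,271.89; pay $1,640.31 → $2,631.58
Quarter 6: $2,631.58 +$62.00 interest = $2,693.58; pay $1,815.76 → $877.82
Quarter 7: $877.82 +$62.00 interest = $939.82; pay $939.82 → $0.00
Total paid: $9,202.63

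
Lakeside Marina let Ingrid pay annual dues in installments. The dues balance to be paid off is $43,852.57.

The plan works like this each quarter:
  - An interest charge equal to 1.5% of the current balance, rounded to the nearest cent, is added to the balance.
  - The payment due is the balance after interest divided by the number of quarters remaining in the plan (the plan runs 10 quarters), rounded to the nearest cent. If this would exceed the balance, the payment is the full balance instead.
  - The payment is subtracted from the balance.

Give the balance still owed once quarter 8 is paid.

Quarter 1: opening $43,852.57; interest $657.79 → $44,510.36; payment $4,451.04; balance $40,059.32
Quarter 2: opening $40,059.32; interest $600.89 → $40,660.21; payment $4,517.80; balance $36,142.41
Quarter 3: opening $36,142.41; interest $542.14 → $36,684.55; payment $4,585.57; balance $32,098.98
Quarter 4: opening $32,098.98; interest $481.48 → $32,580.46; payment $4,654.35; balance $27,926.11
Quarter 5: opening $27,926.11; interest $418.89 → $28,345.00; payment $4,724.17; balance $23,620.83
Quarter 6: opening $23,620.83; interest $354.31 → $23,975.14; payment $4,795.03; balance $19,180.11
Quarter 7: opening $19,180.11; interest $287.70 → $19,467.81; payment $4,866.95; balance $14,600.86
Quarter 8: opening $14,600.86; interest $219.01 → $14,819.87; payment $4,939.96; balance $9,879.91

$9,879.91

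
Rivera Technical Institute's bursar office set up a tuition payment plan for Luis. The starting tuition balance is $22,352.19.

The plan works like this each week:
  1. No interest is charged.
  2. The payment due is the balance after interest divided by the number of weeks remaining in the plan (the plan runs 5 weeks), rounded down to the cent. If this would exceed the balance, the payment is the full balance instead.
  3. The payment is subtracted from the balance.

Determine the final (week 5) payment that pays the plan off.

Week 1: $22,352.19 − $4,470.43 → $17,881.76
Week 2: $17,881.76 − $4,470.44 → $13,411.32
Week 3: $13,411.32 − $4,470.44 → $8,940.88
Week 4: $8,940.88 − $4,470.44 → $4,470.44
Week 5: $4,470.44 − $4,470.44 → $0.00

$4,470.44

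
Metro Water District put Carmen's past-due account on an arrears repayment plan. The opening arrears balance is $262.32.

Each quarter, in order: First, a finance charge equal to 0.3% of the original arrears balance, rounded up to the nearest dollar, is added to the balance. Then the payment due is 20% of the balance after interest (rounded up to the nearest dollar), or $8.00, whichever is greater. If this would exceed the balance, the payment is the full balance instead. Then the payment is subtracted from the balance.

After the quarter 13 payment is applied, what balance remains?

Quarter 1: opening $262.32; interest $1.00 → $263.32; payment $53.00; balance $210.32
Quarter 2: opening $210.32; interest $1.00 → $211.32; payment $43.00; balance $168.32
Quarter 3: opening $168.32; interest $1.00 → $169.32; payment $34.00; balance $135.32
Quarter 4: opening $135.32; interest $1.00 → $136.32; payment $28.00; balance $108.32
Quarter 5: opening $108.32; interest $1.00 → $109.32; payment $22.00; balance $87.32
Quarter 6: opening $87.32; interest $1.00 → $88.32; payment $18.00; balance $70.32
Quarter 7: opening $70.32; interest $1.00 → $71.32; payment $15.00; balance $56.32
Quarter 8: opening $56.32; interest $1.00 → $57.32; payment $12.00; balance $45.32
Quarter 9: opening $45.32; interest $1.00 → $46.32; payment $10.00; balance $36.32
Quarter 10: opening $36.32; interest $1.00 → $37.32; payment $8.00; balance $29.32
Quarter 11: opening $29.32; interest $1.00 → $30.32; payment $8.00; balance $22.32
Quarter 12: opening $22.32; interest $1.00 → $23.32; payment $8.00; balance $15.32
Quarter 13: opening $15.32; interest $1.00 → $16.32; payment $8.00; balance $8.32

$8.32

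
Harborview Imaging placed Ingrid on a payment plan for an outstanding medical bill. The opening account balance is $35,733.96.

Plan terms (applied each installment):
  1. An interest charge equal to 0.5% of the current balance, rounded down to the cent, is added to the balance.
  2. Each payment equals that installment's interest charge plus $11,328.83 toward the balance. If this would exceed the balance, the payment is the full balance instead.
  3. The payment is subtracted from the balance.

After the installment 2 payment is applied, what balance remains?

# | Opening | Interest | Payment | End bal
1 | $35,733.96 | $178.66 | $11,507.49 | $24,405.13
2 | $24,405.13 | $122.02 | $11,450.85 | $13,076.30

$13,076.30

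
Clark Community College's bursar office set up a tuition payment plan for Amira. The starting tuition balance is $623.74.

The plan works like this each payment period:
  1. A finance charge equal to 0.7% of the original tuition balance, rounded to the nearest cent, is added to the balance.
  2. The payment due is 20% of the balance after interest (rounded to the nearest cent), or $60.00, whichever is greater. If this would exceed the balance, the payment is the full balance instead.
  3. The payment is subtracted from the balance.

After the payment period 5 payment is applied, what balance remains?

$210.18

# | Opening | Interest | Payment | End bal
1 | $623.74 | $4.37 | $125.62 | $502.49
2 | $502.49 | $4.37 | $101.37 | $405.49
3 | $405.49 | $4.37 | $81.97 | $327.89
4 | $327.89 | $4.37 | $66.45 | $265.81
5 | $265.81 | $4.37 | $60.00 | $210.18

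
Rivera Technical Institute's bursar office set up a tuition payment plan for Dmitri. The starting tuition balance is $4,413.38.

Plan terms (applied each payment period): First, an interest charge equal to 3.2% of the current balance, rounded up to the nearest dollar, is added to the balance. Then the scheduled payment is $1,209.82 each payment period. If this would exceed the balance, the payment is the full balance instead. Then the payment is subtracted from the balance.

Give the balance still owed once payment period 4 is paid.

# | Opening | Interest | Payment | End bal
1 | $4,413.38 | $142.00 | $1,209.82 | $3,345.56
2 | $3,345.56 | $108.00 | $1,209.82 | $2,243.74
3 | $2,243.74 | $72.00 | $1,209.82 | $1,105.92
4 | $1,105.92 | $36.00 | $1,141.92 | $0.00

$0.00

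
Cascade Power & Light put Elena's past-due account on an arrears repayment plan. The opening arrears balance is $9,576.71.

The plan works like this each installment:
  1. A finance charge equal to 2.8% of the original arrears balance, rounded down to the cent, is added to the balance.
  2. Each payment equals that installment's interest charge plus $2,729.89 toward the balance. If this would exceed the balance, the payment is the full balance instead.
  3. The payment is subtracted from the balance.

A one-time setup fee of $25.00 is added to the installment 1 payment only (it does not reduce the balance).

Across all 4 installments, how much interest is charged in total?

$1,072.56

Installment 1: opening $9,576.71; interest $268.14 → $9,844.85; payment $2,998.03 (+ $25.00 fee); balance $6,846.82
Installment 2: opening $6,846.82; interest $268.14 → $7,114.96; payment $2,998.03; balance $4,116.93
Installment 3: opening $4,116.93; interest $268.14 → $4,385.07; payment $2,998.03; balance $1,387.04
Installment 4: opening $1,387.04; interest $268.14 → $1,655.18; payment $1,655.18; balance $0.00
Total interest: $268.14 + $268.14 + $268.14 + $268.14 = $1,072.56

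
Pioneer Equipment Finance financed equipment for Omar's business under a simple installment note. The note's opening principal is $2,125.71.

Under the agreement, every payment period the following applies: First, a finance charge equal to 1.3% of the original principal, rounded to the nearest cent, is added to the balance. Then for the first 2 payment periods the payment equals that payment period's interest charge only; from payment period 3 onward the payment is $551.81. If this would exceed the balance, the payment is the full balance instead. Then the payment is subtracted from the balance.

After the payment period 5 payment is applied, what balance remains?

Payment period 1: $2,125.71 +$27.63 interest = $2,153.34; pay $27.63 → $2,125.71
Payment period 2: $2,125.71 +$27.63 interest = $2,153.34; pay $27.63 → $2,125.71
Payment period 3: $2,125.71 +$27.63 interest = $2,153.34; pay $551.81 → $1,601.53
Payment period 4: $1,601.53 +$27.63 interest = $1,629.16; pay $551.81 → $1,077.35
Payment period 5: $1,077.35 +$27.63 interest = $1,104.98; pay $551.81 → $553.17

$553.17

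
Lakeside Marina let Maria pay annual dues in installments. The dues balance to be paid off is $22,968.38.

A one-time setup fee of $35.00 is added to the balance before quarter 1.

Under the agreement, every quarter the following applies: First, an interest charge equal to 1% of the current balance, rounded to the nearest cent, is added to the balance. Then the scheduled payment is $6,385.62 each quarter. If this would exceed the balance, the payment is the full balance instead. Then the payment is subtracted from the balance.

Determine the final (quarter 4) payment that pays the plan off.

$4,394.85

Quarter 1: $23,003.38 +$230.03 interest = $23,233.41; pay $6,385.62 → $16,847.79
Quarter 2: $16,847.79 +$168.48 interest = $17,016.27; pay $6,385.62 → $10,630.65
Quarter 3: $10,630.65 +$106.31 interest = $10,736.96; pay $6,385.62 → $4,351.34
Quarter 4: $4,351.34 +$43.51 interest = $4,394.85; pay $4,394.85 → $0.00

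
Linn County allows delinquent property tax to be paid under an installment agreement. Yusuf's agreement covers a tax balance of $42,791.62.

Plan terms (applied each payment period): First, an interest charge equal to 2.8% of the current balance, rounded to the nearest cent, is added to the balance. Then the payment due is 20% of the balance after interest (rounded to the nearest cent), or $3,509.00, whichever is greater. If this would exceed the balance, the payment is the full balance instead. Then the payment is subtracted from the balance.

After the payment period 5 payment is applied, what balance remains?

$16,098.09

Payment period 1: opening $42,791.62; interest $1,198.17 → $43,989.79; payment $8,797.96; balance $35,191.83
Payment period 2: opening $35,191.83; interest $985.37 → $36,177.20; payment $7,235.44; balance $28,941.76
Payment period 3: opening $28,941.76; interest $810.37 → $29,752.13; payment $5,950.43; balance $23,801.70
Payment period 4: opening $23,801.70; interest $666.45 → $24,468.15; payment $4,893.63; balance $19,574.52
Payment period 5: opening $19,574.52; interest $548.09 → $20,122.61; payment $4,024.52; balance $16,098.09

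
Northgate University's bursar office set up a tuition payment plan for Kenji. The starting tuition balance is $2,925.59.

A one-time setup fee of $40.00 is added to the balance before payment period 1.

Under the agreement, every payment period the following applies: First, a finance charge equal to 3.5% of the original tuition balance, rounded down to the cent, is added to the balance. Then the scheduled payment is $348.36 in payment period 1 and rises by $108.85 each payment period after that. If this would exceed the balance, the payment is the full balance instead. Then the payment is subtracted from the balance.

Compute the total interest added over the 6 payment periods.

$614.34

Payment period 1: opening $2,965.59; interest $102.39 → $3,067.98; payment $348.36; balance $2,719.62
Payment period 2: opening $2,719.62; interest $102.39 → $2,822.01; payment $457.21; balance $2,364.80
Payment period 3: opening $2,364.80; interest $102.39 → $2,467.19; payment $566.06; balance $1,901.13
Payment period 4: opening $1,901.13; interest $102.39 → $2,003.52; payment $674.91; balance $1,328.61
Payment period 5: opening $1,328.61; interest $102.39 → $1,431.00; payment $783.76; balance $647.24
Payment period 6: opening $647.24; interest $102.39 → $749.63; payment $749.63; balance $0.00
Total interest: $102.39 + $102.39 + $102.39 + $102.39 + $102.39 + $102.39 = $614.34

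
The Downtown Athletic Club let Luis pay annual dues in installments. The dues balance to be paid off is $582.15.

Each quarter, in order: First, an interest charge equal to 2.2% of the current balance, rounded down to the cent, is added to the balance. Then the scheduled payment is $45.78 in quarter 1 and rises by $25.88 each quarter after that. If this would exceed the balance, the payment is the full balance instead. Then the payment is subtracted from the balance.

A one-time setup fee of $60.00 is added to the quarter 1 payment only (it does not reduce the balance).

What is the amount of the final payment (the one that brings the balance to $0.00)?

Quarter 1: $582.15 +$12.80 interest = $594.95; pay $45.78 (+ $60.00 fee) → $549.17
Quarter 2: $549.17 +$12.08 interest = $561.25; pay $71.66 → $489.59
Quarter 3: $489.59 +$10.77 interest = $500.36; pay $97.54 → $402.82
Quarter 4: $402.82 +$8.86 interest = $411.68; pay $123.42 → $288.26
Quarter 5: $288.26 +$6.34 interest = $294.60; pay $149.30 → $145.30
Quarter 6: $145.30 +$3.19 interest = $148.49; pay $148.49 → $0.00

$148.49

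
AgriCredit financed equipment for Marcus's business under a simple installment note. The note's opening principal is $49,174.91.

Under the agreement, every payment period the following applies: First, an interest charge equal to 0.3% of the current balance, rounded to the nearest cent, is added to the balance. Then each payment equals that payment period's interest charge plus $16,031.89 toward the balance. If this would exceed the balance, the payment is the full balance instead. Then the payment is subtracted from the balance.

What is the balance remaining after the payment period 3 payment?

$1,079.24

Payment period 1: $49,174.91 +$147.52 interest = $49,322.43; pay $16,179.41 → $33,143.02
Payment period 2: $33,143.02 +$99.43 interest = $33,242.45; pay $16,131.32 → $17,111.13
Payment period 3: $17,111.13 +$51.33 interest = $17,162.46; pay $16,083.22 → $1,079.24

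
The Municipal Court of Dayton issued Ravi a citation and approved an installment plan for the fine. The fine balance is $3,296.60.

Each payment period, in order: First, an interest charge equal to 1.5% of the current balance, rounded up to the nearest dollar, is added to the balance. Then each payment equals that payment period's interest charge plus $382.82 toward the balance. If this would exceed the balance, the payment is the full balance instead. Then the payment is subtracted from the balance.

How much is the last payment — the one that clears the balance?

Payment period 1: opening $3,296.60; interest $50.00 → $3,346.60; payment $432.82; balance $2,913.78
Payment period 2: opening $2,913.78; interest $44.00 → $2,957.78; payment $426.82; balance $2,530.96
Payment period 3: opening $2,530.96; interest $38.00 → $2,568.96; payment $420.82; balance $2,148.14
Payment period 4: opening $2,148.14; interest $33.00 → $2,181.14; payment $415.82; balance $1,765.32
Payment period 5: opening $1,765.32; interest $27.00 → $1,792.32; payment $409.82; balance $1,382.50
Payment period 6: opening $1,382.50; interest $21.00 → $1,403.50; payment $403.82; balance $999.68
Payment period 7: opening $999.68; interest $15.00 → $1,014.68; payment $397.82; balance $616.86
Payment period 8: opening $616.86; interest $10.00 → $626.86; payment $392.82; balance $234.04
Payment period 9: opening $234.04; interest $4.00 → $238.04; payment $238.04; balance $0.00

$238.04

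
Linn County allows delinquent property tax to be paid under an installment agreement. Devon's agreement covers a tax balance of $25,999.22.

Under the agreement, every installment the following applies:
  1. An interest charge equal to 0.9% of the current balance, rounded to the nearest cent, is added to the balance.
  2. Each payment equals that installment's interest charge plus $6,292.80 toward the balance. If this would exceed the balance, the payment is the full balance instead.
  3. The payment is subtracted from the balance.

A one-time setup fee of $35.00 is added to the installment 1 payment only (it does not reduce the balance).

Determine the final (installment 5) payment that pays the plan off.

Installment 1: opening $25,999.22; interest $233.99 → $26,233.21; payment $6,526.79 (+ $35.00 fee); balance $19,706.42
Installment 2: opening $19,706.42; interest $177.36 → $19,883.78; payment $6,470.16; balance $13,413.62
Installment 3: opening $13,413.62; interest $120.72 → $13,534.34; payment $6,413.52; balance $7,120.82
Installment 4: opening $7,120.82; interest $64.09 → $7,184.91; payment $6,356.89; balance $828.02
Installment 5: opening $828.02; interest $7.45 → $835.47; payment $835.47; balance $0.00

$835.47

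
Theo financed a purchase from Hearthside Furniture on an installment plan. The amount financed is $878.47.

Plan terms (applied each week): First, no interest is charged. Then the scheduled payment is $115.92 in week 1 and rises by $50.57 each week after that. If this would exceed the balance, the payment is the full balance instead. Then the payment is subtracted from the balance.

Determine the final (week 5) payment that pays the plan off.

$111.37

# | Opening | Payment | End bal
1 | $878.47 | $115.92 | $762.55
2 | $762.55 | $166.49 | $596.06
3 | $596.06 | $217.06 | $379.00
4 | $379.00 | $267.63 | $111.37
5 | $111.37 | $111.37 | $0.00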